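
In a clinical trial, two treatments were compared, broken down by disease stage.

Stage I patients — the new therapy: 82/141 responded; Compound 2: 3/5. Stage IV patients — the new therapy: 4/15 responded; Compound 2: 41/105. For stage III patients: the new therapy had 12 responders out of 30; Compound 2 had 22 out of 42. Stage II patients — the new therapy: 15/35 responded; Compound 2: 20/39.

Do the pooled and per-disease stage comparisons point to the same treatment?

No

Stage I: the new therapy 82/141 = 58.2%, Compound 2 3/5 = 60.0% → Compound 2
Stage IV: the new therapy 4/15 = 26.7%, Compound 2 41/105 = 39.0% → Compound 2
Stage III: the new therapy 12/30 = 40.0%, Compound 2 22/42 = 52.4% → Compound 2
Stage II: the new therapy 15/35 = 42.9%, Compound 2 20/39 = 51.3% → Compound 2
Overall: the new therapy 113/221 = 51.1%, Compound 2 86/191 = 45.0% → the new therapy
Compound 2 wins each disease group but the new therapy wins overall — the comparison reverses. Compound 2's patients skew toward stage IV, which has a lower base rate.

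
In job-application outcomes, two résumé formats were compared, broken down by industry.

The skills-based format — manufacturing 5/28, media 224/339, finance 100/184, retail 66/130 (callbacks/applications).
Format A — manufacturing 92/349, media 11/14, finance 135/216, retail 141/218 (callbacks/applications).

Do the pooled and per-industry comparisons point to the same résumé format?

No

Manufacturing: the skills-based format 5/28 = 17.9%, Format A 92/349 = 26.4% → Format A
Media: the skills-based format 224/339 = 66.1%, Format A 11/14 = 78.6% → Format A
Finance: the skills-based format 100/184 = 54.3%, Format A 135/216 = 62.5% → Format A
Retail: the skills-based format 66/130 = 50.8%, Format A 141/218 = 64.7% → Format A
Overall: the skills-based format 395/681 = 58.0%, Format A 379/797 = 47.6% → the skills-based format
Format A wins each industry group but the skills-based format wins overall — the comparison reverses. Format A's applications skew toward manufacturing, which has a lower base rate.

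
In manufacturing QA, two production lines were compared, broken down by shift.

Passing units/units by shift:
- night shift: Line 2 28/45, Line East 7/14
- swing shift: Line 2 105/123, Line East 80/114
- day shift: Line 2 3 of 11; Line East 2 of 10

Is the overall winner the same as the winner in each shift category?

Yes

Night shift: Line 2 28/45 = 62.2%, Line East 7/14 = 50.0% → Line 2
Swing shift: Line 2 105/123 = 85.4%, Line East 80/114 = 70.2% → Line 2
Day shift: Line 2 3/11 = 27.3%, Line East 2/10 = 20.0% → Line 2
Overall: Line 2 136/179 = 76.0%, Line East 89/138 = 64.5% → Line 2
Line 2 wins overall and in every shift group — no reversal.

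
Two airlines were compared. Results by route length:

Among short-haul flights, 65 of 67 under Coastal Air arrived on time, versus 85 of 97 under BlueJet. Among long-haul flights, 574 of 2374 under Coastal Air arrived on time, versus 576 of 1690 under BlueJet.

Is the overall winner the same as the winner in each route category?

Short-haul: Coastal Air 65/67 = 97.0%, BlueJet 85/97 = 87.6% → Coastal Air
Long-haul: Coastal Air 574/2374 = 24.2%, BlueJet 576/1690 = 34.1% → BlueJet
Overall: Coastal Air 639/2441 = 26.2%, BlueJet 661/1787 = 37.0% → BlueJet
Neither sweeps: Coastal Air wins 1 of 2 groups, BlueJet wins 1. BlueJet wins overall but not every group — no Simpson reversal.

No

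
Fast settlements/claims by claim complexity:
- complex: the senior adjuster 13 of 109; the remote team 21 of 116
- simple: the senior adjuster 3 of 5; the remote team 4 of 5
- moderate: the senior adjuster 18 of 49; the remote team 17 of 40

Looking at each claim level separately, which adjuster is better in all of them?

the remote team

Complex: the senior adjuster 13/109 = 11.9%, the remote team 21/116 = 18.1% → the remote team
Simple: the senior adjuster 3/5 = 60.0%, the remote team 4/5 = 80.0% → the remote team
Moderate: the senior adjuster 18/49 = 36.7%, the remote team 17/40 = 42.5% → the remote team
The remote team has the higher rate in all 3 groups.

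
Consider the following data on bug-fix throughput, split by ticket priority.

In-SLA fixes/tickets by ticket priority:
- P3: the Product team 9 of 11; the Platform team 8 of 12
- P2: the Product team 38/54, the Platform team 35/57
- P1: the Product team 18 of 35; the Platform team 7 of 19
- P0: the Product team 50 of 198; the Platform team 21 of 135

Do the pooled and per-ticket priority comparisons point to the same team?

P3: the Product team 9/11 = 81.8%, the Platform team 8/12 = 66.7% → the Product team
P2: the Product team 38/54 = 70.4%, the Platform team 35/57 = 61.4% → the Product team
P1: the Product team 18/35 = 51.4%, the Platform team 7/19 = 36.8% → the Product team
P0: the Product team 50/198 = 25.3%, the Platform team 21/135 = 15.6% → the Product team
Overall: the Product team 115/298 = 38.6%, the Platform team 71/223 = 31.8% → the Product team
The Product team wins overall and in every ticket group — no reversal.

Yes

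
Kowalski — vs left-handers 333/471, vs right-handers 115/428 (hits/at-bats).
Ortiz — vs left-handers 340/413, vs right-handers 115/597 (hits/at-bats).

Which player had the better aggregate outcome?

Vs left-handers: Kowalski 333/471 = 70.7%, Ortiz 340/413 = 82.3% → Ortiz
Vs right-handers: Kowalski 115/428 = 26.9%, Ortiz 115/597 = 19.3% → Kowalski
Overall: Kowalski 448/899 = 49.8%, Ortiz 455/1010 = 45.0% → Kowalski
(Neither sweeps every pitcher group, but Kowalski has the higher pooled rate.)

Kowalski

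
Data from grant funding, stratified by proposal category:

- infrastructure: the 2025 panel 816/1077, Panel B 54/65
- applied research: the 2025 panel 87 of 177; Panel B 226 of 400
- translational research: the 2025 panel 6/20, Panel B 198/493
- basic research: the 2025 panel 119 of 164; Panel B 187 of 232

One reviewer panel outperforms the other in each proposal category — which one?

Infrastructure: the 2025 panel 816/1077 = 75.8%, Panel B 54/65 = 83.1% → Panel B
Applied research: the 2025 panel 87/177 = 49.2%, Panel B 226/400 = 56.5% → Panel B
Translational research: the 2025 panel 6/20 = 30.0%, Panel B 198/493 = 40.2% → Panel B
Basic research: the 2025 panel 119/164 = 72.6%, Panel B 187/232 = 80.6% → Panel B
Panel B has the higher rate in all 4 groups.

Panel B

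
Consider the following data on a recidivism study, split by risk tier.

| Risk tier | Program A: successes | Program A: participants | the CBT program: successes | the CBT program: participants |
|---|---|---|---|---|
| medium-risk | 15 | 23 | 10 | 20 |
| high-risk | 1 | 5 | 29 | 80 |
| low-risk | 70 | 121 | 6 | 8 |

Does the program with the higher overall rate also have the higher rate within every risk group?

Medium-risk: Program A 15/23 = 65.2%, the CBT program 10/20 = 50.0% → Program A
High-risk: Program A 1/5 = 20.0%, the CBT program 29/80 = 36.2% → the CBT program
Low-risk: Program A 70/121 = 57.9%, the CBT program 6/8 = 75.0% → the CBT program
Overall: Program A 86/149 = 57.7%, the CBT program 45/108 = 41.7% → Program A
Neither sweeps: Program A wins 1 of 3 groups, the CBT program wins 2. Program A wins overall but not every group — no Simpson reversal.

No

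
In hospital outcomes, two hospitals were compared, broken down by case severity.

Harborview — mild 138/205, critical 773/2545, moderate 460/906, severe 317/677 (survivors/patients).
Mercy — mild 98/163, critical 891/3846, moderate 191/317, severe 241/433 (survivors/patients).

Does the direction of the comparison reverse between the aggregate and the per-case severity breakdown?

Mild: Harborview 138/205 = 67.3%, Mercy 98/163 = 60.1% → Harborview
Critical: Harborview 773/2545 = 30.4%, Mercy 891/3846 = 23.2% → Harborview
Moderate: Harborview 460/906 = 50.8%, Mercy 191/317 = 60.3% → Mercy
Severe: Harborview 317/677 = 46.8%, Mercy 241/433 = 55.7% → Mercy
Overall: Harborview 1688/4333 = 39.0%, Mercy 1421/4759 = 29.9% → Harborview
Neither sweeps: Harborview wins 2 of 4 groups, Mercy wins 2. Harborview wins overall but not every group — no Simpson reversal.

No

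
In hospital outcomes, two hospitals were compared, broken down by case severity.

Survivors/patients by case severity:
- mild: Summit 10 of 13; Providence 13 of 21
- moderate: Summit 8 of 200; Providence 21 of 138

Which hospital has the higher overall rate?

Mild: Summit 10/13 = 76.9%, Providence 13/21 = 61.9% → Summit
Moderate: Summit 8/200 = 4.0%, Providence 21/138 = 15.2% → Providence
Overall: Summit 18/213 = 8.5%, Providence 34/159 = 21.4% → Providence
(Neither sweeps every case group, but Providence has the higher pooled rate.)

Providence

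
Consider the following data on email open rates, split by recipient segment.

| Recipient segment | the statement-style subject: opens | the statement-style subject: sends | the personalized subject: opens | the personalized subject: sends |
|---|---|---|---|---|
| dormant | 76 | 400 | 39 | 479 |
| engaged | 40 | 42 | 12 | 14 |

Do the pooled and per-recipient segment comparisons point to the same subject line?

Yes

Dormant: the statement-style subject 76/400 = 19.0%, the personalized subject 39/479 = 8.1% → the statement-style subject
Engaged: the statement-style subject 40/42 = 95.2%, the personalized subject 12/14 = 85.7% → the statement-style subject
Overall: the statement-style subject 116/442 = 26.2%, the personalized subject 51/493 = 10.3% → the statement-style subject
The statement-style subject wins overall and in every recipient group — no reversal.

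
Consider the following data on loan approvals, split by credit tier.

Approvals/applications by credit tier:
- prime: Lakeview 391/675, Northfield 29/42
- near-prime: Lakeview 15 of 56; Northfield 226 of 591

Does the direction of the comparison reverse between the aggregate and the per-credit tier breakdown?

Prime: Lakeview 391/675 = 57.9%, Northfield 29/42 = 69.0% → Northfield
Near-prime: Lakeview 15/56 = 26.8%, Northfield 226/591 = 38.2% → Northfield
Overall: Lakeview 406/731 = 55.5%, Northfield 255/633 = 40.3% → Lakeview
Northfield wins each credit group but Lakeview wins overall — the comparison reverses. Northfield's applications skew toward near-prime, which has a lower base rate.

Yes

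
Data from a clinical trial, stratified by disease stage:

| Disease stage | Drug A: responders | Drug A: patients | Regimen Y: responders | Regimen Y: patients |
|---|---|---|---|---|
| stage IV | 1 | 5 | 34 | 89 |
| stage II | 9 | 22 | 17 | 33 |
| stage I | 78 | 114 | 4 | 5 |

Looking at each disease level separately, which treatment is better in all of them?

Regimen Y

Stage IV: Drug A 1/5 = 20.0%, Regimen Y 34/89 = 38.2% → Regimen Y
Stage II: Drug A 9/22 = 40.9%, Regimen Y 17/33 = 51.5% → Regimen Y
Stage I: Drug A 78/114 = 68.4%, Regimen Y 4/5 = 80.0% → Regimen Y
Regimen Y has the higher rate in all 3 groups.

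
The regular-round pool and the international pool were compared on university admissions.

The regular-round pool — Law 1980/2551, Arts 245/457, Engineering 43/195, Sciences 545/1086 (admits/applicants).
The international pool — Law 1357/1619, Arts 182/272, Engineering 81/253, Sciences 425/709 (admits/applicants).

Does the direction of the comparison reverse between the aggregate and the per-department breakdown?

Law: the regular-round pool 1980/2551 = 77.6%, the international pool 1357/1619 = 83.8% → the international pool
Arts: the regular-round pool 245/457 = 53.6%, the international pool 182/272 = 66.9% → the international pool
Engineering: the regular-round pool 43/195 = 22.1%, the international pool 81/253 = 32.0% → the international pool
Sciences: the regular-round pool 545/1086 = 50.2%, the international pool 425/709 = 59.9% → the international pool
Overall: the regular-round pool 2813/4289 = 65.6%, the international pool 2045/2853 = 71.7% → the international pool
The international pool wins overall and in every department group — no reversal.

No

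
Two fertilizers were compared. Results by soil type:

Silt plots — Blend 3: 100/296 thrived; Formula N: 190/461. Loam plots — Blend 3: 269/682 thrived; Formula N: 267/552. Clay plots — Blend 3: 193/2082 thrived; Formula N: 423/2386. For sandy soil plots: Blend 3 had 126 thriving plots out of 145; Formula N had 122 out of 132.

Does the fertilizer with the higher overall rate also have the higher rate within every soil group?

Silt: Blend 3 100/296 = 33.8%, Formula N 190/461 = 41.2% → Formula N
Loam: Blend 3 269/682 = 39.4%, Formula N 267/552 = 48.4% → Formula N
Clay: Blend 3 193/2082 = 9.3%, Formula N 423/2386 = 17.7% → Formula N
Sandy soil: Blend 3 126/145 = 86.9%, Formula N 122/132 = 92.4% → Formula N
Overall: Blend 3 688/3205 = 21.5%, Formula N 1002/3531 = 28.4% → Formula N
Formula N wins overall and in every soil group — no reversal.

Yes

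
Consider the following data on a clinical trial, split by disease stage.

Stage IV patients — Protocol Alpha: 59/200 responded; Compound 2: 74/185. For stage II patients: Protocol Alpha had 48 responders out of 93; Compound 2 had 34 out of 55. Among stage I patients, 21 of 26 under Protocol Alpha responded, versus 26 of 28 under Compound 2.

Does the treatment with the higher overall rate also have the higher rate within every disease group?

Stage IV: Protocol Alpha 59/200 = 29.5%, Compound 2 74/185 = 40.0% → Compound 2
Stage II: Protocol Alpha 48/93 = 51.6%, Compound 2 34/55 = 61.8% → Compound 2
Stage I: Protocol Alpha 21/26 = 80.8%, Compound 2 26/28 = 92.9% → Compound 2
Overall: Protocol Alpha 128/319 = 40.1%, Compound 2 134/268 = 50.0% → Compound 2
Compound 2 wins overall and in every disease group — no reversal.

Yes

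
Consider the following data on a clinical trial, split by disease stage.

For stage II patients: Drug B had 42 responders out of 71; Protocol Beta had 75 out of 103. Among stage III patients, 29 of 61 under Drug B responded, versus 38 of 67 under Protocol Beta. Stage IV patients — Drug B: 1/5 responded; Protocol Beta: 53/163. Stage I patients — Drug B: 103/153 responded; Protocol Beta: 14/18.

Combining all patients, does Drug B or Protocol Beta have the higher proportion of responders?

Stage II: Drug B 42/71 = 59.2%, Protocol Beta 75/103 = 72.8% → Protocol Beta
Stage III: Drug B 29/61 = 47.5%, Protocol Beta 38/67 = 56.7% → Protocol Beta
Stage IV: Drug B 1/5 = 20.0%, Protocol Beta 53/163 = 32.5% → Protocol Beta
Stage I: Drug B 103/153 = 67.3%, Protocol Beta 14/18 = 77.8% → Protocol Beta
Overall: Drug B 175/290 = 60.3%, Protocol Beta 180/351 = 51.3% → Drug B
(Protocol Beta wins every disease group but Drug B wins overall — Protocol Beta's patients skew toward the low-rate stage IV group.)

Drug B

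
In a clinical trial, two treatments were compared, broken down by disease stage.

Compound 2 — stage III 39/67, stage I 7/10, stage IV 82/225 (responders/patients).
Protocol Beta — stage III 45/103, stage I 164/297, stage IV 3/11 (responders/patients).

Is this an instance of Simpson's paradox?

Yes

Stage III: Compound 2 39/67 = 58.2%, Protocol Beta 45/103 = 43.7% → Compound 2
Stage I: Compound 2 7/10 = 70.0%, Protocol Beta 164/297 = 55.2% → Compound 2
Stage IV: Compound 2 82/225 = 36.4%, Protocol Beta 3/11 = 27.3% → Compound 2
Overall: Compound 2 128/302 = 42.4%, Protocol Beta 212/411 = 51.6% → Protocol Beta
Compound 2 wins each disease group but Protocol Beta wins overall — the comparison reverses. Compound 2's patients skew toward stage IV, which has a lower base rate.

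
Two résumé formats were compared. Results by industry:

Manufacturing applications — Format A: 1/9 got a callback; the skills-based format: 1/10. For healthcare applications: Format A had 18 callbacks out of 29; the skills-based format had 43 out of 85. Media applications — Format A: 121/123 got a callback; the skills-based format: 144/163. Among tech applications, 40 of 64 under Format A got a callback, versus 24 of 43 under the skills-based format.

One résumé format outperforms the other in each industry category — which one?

Format A

Manufacturing: Format A 1/9 = 11.1%, the skills-based format 1/10 = 10.0% → Format A
Healthcare: Format A 18/29 = 62.1%, the skills-based format 43/85 = 50.6% → Format A
Media: Format A 121/123 = 98.4%, the skills-based format 144/163 = 88.3% → Format A
Tech: Format A 40/64 = 62.5%, the skills-based format 24/43 = 55.8% → Format A
Format A has the higher rate in all 4 groups.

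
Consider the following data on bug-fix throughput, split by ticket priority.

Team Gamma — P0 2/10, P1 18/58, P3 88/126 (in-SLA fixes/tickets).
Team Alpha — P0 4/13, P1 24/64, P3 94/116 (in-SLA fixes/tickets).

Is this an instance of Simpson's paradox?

No

P0: Team Gamma 2/10 = 20.0%, Team Alpha 4/13 = 30.8% → Team Alpha
P1: Team Gamma 18/58 = 31.0%, Team Alpha 24/64 = 37.5% → Team Alpha
P3: Team Gamma 88/126 = 69.8%, Team Alpha 94/116 = 81.0% → Team Alpha
Overall: Team Gamma 108/194 = 55.7%, Team Alpha 122/193 = 63.2% → Team Alpha
Team Alpha wins overall and in every ticket group — no reversal.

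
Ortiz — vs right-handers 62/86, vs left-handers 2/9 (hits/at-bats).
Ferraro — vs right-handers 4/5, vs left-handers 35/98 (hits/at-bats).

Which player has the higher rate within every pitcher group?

Vs right-handers: Ortiz 62/86 = 72.1%, Ferraro 4/5 = 80.0% → Ferraro
Vs left-handers: Ortiz 2/9 = 22.2%, Ferraro 35/98 = 35.7% → Ferraro
Ferraro has the higher rate in both groups.

Ferraro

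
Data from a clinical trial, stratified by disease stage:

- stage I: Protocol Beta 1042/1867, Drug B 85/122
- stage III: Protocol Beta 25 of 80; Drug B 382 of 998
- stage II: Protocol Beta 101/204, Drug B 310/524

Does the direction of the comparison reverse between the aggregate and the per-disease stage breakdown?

Yes

Stage I: Protocol Beta 1042/1867 = 55.8%, Drug B 85/122 = 69.7% → Drug B
Stage III: Protocol Beta 25/80 = 31.2%, Drug B 382/998 = 38.3% → Drug B
Stage II: Protocol Beta 101/204 = 49.5%, Drug B 310/524 = 59.2% → Drug B
Overall: Protocol Beta 1168/2151 = 54.3%, Drug B 777/1644 = 47.3% → Protocol Beta
Drug B wins each disease group but Protocol Beta wins overall — the comparison reverses. Drug B's patients skew toward stage III, which has a lower base rate.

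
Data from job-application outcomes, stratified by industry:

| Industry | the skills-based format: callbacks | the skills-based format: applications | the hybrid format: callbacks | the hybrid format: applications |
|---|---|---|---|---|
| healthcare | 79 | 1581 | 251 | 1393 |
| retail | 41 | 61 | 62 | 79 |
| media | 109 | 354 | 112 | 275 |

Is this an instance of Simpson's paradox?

Healthcare: the skills-based format 79/1581 = 5.0%, the hybrid format 251/1393 = 18.0% → the hybrid format
Retail: the skills-based format 41/61 = 67.2%, the hybrid format 62/79 = 78.5% → the hybrid format
Media: the skills-based format 109/354 = 30.8%, the hybrid format 112/275 = 40.7% → the hybrid format
Overall: the skills-based format 229/1996 = 11.5%, the hybrid format 425/1747 = 24.3% → the hybrid format
The hybrid format wins overall and in every industry group — no reversal.

No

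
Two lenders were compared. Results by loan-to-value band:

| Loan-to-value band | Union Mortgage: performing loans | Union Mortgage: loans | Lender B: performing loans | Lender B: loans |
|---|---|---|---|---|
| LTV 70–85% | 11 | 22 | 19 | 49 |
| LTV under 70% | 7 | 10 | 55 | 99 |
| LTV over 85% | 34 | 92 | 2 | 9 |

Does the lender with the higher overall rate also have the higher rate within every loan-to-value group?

LTV 70–85%: Union Mortgage 11/22 = 50.0%, Lender B 19/49 = 38.8% → Union Mortgage
LTV under 70%: Union Mortgage 7/10 = 70.0%, Lender B 55/99 = 55.6% → Union Mortgage
LTV over 85%: Union Mortgage 34/92 = 37.0%, Lender B 2/9 = 22.2% → Union Mortgage
Overall: Union Mortgage 52/124 = 41.9%, Lender B 76/157 = 48.4% → Lender B
Union Mortgage wins each loan-to-value group but Lender B wins overall — the comparison reverses. Union Mortgage's loans skew toward LTV over 85%, which has a lower base rate.

No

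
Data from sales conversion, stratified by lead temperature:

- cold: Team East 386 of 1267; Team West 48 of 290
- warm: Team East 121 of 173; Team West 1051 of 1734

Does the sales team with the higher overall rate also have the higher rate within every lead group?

No

Cold: Team East 386/1267 = 30.5%, Team West 48/290 = 16.6% → Team East
Warm: Team East 121/173 = 69.9%, Team West 1051/1734 = 60.6% → Team East
Overall: Team East 507/1440 = 35.2%, Team West 1099/2024 = 54.3% → Team West
Team East wins each lead group but Team West wins overall — the comparison reverses. Team East's leads skew toward cold, which has a lower base rate.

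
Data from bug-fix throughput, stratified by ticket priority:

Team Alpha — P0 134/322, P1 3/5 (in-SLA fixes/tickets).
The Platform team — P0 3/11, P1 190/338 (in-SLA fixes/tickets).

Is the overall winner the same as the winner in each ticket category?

No

P0: Team Alpha 134/322 = 41.6%, the Platform team 3/11 = 27.3% → Team Alpha
P1: Team Alpha 3/5 = 60.0%, the Platform team 190/338 = 56.2% → Team Alpha
Overall: Team Alpha 137/327 = 41.9%, the Platform team 193/349 = 55.3% → the Platform team
Team Alpha wins each ticket group but the Platform team wins overall — the comparison reverses. Team Alpha's tickets skew toward P0, which has a lower base rate.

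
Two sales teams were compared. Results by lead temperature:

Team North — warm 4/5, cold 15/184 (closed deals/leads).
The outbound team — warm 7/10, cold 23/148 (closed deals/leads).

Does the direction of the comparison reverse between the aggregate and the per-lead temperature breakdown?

Warm: Team North 4/5 = 80.0%, the outbound team 7/10 = 70.0% → Team North
Cold: Team North 15/184 = 8.2%, the outbound team 23/148 = 15.5% → the outbound team
Overall: Team North 19/189 = 10.1%, the outbound team 30/158 = 19.0% → the outbound team
Neither sweeps: Team North wins 1 of 2 groups, the outbound team wins 1. The outbound team wins overall but not every group — no Simpson reversal.

No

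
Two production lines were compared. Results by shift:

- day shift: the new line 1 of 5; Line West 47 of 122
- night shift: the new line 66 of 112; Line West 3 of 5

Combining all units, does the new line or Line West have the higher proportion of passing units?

the new line

Day shift: the new line 1/5 = 20.0%, Line West 47/122 = 38.5% → Line West
Night shift: the new line 66/112 = 58.9%, Line West 3/5 = 60.0% → Line West
Overall: the new line 67/117 = 57.3%, Line West 50/127 = 39.4% → the new line
(Line West wins every shift group but the new line wins overall — Line West's units skew toward the low-rate day shift group.)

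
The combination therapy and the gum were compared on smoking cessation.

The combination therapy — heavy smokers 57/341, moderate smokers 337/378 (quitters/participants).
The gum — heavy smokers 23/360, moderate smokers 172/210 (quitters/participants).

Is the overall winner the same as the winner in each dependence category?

Yes

Heavy smokers: the combination therapy 57/341 = 16.7%, the gum 23/360 = 6.4% → the combination therapy
Moderate smokers: the combination therapy 337/378 = 89.2%, the gum 172/210 = 81.9% → the combination therapy
Overall: the combination therapy 394/719 = 54.8%, the gum 195/570 = 34.2% → the combination therapy
The combination therapy wins overall and in every dependence group — no reversal.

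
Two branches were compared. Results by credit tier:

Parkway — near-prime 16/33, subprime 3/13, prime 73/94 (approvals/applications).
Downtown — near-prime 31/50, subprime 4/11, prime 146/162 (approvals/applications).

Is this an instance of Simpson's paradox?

Near-prime: Parkway 16/33 = 48.5%, Downtown 31/50 = 62.0% → Downtown
Subprime: Parkway 3/13 = 23.1%, Downtown 4/11 = 36.4% → Downtown
Prime: Parkway 73/94 = 77.7%, Downtown 146/162 = 90.1% → Downtown
Overall: Parkway 92/140 = 65.7%, Downtown 181/223 = 81.2% → Downtown
Downtown wins overall and in every credit group — no reversal.

No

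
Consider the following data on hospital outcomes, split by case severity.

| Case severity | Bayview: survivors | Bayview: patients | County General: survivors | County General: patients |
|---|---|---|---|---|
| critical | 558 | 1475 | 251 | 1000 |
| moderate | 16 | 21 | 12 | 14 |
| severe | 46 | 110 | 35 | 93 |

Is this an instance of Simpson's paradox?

No

Critical: Bayview 558/1475 = 37.8%, County General 251/1000 = 25.1% → Bayview
Moderate: Bayview 16/21 = 76.2%, County General 12/14 = 85.7% → County General
Severe: Bayview 46/110 = 41.8%, County General 35/93 = 37.6% → Bayview
Overall: Bayview 620/1606 = 38.6%, County General 298/1107 = 26.9% → Bayview
Neither sweeps: Bayview wins 2 of 3 groups, County General wins 1. Bayview wins overall but not every group — no Simpson reversal.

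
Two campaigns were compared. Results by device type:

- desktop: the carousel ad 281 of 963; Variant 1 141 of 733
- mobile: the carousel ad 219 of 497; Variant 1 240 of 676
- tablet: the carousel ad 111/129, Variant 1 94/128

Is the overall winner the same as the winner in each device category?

Desktop: the carousel ad 281/963 = 29.2%, Variant 1 141/733 = 19.2% → the carousel ad
Mobile: the carousel ad 219/497 = 44.1%, Variant 1 240/676 = 35.5% → the carousel ad
Tablet: the carousel ad 111/129 = 86.0%, Variant 1 94/128 = 73.4% → the carousel ad
Overall: the carousel ad 611/1589 = 38.5%, Variant 1 475/1537 = 30.9% → the carousel ad
The carousel ad wins overall and in every device group — no reversal.

Yes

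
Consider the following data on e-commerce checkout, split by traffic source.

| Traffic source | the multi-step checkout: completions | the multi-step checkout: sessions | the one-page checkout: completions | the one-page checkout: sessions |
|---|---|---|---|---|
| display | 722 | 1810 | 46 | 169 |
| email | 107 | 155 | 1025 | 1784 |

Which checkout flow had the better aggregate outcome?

Display: the multi-step checkout 722/1810 = 39.9%, the one-page checkout 46/169 = 27.2% → the multi-step checkout
Email: the multi-step checkout 107/155 = 69.0%, the one-page checkout 1025/1784 = 57.5% → the multi-step checkout
Overall: the multi-step checkout 829/1965 = 42.2%, the one-page checkout 1071/1953 = 54.8% → the one-page checkout
(The multi-step checkout wins every traffic group but the one-page checkout wins overall — the multi-step checkout's sessions skew toward the low-rate display group.)

the one-page checkout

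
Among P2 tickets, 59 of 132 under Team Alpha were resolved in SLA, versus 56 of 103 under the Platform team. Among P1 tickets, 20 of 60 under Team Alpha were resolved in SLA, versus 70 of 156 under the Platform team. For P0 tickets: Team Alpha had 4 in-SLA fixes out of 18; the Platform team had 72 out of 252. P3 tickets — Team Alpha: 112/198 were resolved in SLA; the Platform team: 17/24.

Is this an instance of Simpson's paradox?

Yes

P2: Team Alpha 59/132 = 44.7%, the Platform team 56/103 = 54.4% → the Platform team
P1: Team Alpha 20/60 = 33.3%, the Platform team 70/156 = 44.9% → the Platform team
P0: Team Alpha 4/18 = 22.2%, the Platform team 72/252 = 28.6% → the Platform team
P3: Team Alpha 112/198 = 56.6%, the Platform team 17/24 = 70.8% → the Platform team
Overall: Team Alpha 195/408 = 47.8%, the Platform team 215/535 = 40.2% → Team Alpha
The Platform team wins each ticket group but Team Alpha wins overall — the comparison reverses. The Platform team's tickets skew toward P0, which has a lower base rate.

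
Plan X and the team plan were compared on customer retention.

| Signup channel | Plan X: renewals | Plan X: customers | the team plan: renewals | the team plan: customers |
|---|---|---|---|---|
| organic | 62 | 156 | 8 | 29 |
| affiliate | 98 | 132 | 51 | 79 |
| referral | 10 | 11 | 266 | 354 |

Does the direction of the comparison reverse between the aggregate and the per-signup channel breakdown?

Organic: Plan X 62/156 = 39.7%, the team plan 8/29 = 27.6% → Plan X
Affiliate: Plan X 98/132 = 74.2%, the team plan 51/79 = 64.6% → Plan X
Referral: Plan X 10/11 = 90.9%, the team plan 266/354 = 75.1% → Plan X
Overall: Plan X 170/299 = 56.9%, the team plan 325/462 = 70.3% → the team plan
Plan X wins each signup group but the team plan wins overall — the comparison reverses. Plan X's customers skew toward organic, which has a lower base rate.

Yes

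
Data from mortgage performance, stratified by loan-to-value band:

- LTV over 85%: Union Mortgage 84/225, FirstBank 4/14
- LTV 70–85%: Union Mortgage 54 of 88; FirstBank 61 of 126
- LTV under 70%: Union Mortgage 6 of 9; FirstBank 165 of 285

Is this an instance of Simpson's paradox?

LTV over 85%: Union Mortgage 84/225 = 37.3%, FirstBank 4/14 = 28.6% → Union Mortgage
LTV 70–85%: Union Mortgage 54/88 = 61.4%, FirstBank 61/126 = 48.4% → Union Mortgage
LTV under 70%: Union Mortgage 6/9 = 66.7%, FirstBank 165/285 = 57.9% → Union Mortgage
Overall: Union Mortgage 144/322 = 44.7%, FirstBank 230/425 = 54.1% → FirstBank
Union Mortgage wins each loan-to-value group but FirstBank wins overall — the comparison reverses. Union Mortgage's loans skew toward LTV over 85%, which has a lower base rate.

Yes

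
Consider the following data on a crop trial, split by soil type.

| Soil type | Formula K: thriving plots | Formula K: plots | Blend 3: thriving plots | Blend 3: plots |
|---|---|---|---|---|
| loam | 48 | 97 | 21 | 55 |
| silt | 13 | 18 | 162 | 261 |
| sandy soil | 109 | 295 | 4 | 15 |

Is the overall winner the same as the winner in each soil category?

Loam: Formula K 48/97 = 49.5%, Blend 3 21/55 = 38.2% → Formula K
Silt: Formula K 13/18 = 72.2%, Blend 3 162/261 = 62.1% → Formula K
Sandy soil: Formula K 109/295 = 36.9%, Blend 3 4/15 = 26.7% → Formula K
Overall: Formula K 170/410 = 41.5%, Blend 3 187/331 = 56.5% → Blend 3
Formula K wins each soil group but Blend 3 wins overall — the comparison reverses. Formula K's plots skew toward sandy soil, which has a lower base rate.

No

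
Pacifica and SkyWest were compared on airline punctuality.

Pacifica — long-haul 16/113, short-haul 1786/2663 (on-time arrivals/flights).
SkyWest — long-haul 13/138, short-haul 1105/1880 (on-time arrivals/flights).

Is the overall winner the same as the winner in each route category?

Yes

Long-haul: Pacifica 16/113 = 14.2%, SkyWest 13/138 = 9.4% → Pacifica
Short-haul: Pacifica 1786/2663 = 67.1%, SkyWest 1105/1880 = 58.8% → Pacifica
Overall: Pacifica 1802/2776 = 64.9%, SkyWest 1118/2018 = 55.4% → Pacifica
Pacifica wins overall and in every route group — no reversal.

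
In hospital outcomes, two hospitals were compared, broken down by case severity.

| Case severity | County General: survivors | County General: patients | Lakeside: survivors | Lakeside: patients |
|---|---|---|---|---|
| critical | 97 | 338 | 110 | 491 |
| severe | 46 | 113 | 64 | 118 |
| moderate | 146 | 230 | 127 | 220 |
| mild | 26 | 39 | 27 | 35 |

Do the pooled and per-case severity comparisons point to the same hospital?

Critical: County General 97/338 = 28.7%, Lakeside 110/491 = 22.4% → County General
Severe: County General 46/113 = 40.7%, Lakeside 64/118 = 54.2% → Lakeside
Moderate: County General 146/230 = 63.5%, Lakeside 127/220 = 57.7% → County General
Mild: County General 26/39 = 66.7%, Lakeside 27/35 = 77.1% → Lakeside
Overall: County General 315/720 = 43.8%, Lakeside 328/864 = 38.0% → County General
Neither sweeps: County General wins 2 of 4 groups, Lakeside wins 2. County General wins overall but not every group — no Simpson reversal.

No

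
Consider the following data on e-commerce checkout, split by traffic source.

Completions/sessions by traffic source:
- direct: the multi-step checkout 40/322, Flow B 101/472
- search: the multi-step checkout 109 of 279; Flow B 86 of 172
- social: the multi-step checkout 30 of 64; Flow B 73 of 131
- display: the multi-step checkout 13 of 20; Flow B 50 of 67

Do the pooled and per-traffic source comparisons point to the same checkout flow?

Direct: the multi-step checkout 40/322 = 12.4%, Flow B 101/472 = 21.4% → Flow B
Search: the multi-step checkout 109/279 = 39.1%, Flow B 86/172 = 50.0% → Flow B
Social: the multi-step checkout 30/64 = 46.9%, Flow B 73/131 = 55.7% → Flow B
Display: the multi-step checkout 13/20 = 65.0%, Flow B 50/67 = 74.6% → Flow B
Overall: the multi-step checkout 192/685 = 28.0%, Flow B 310/842 = 36.8% → Flow B
Flow B wins overall and in every traffic group — no reversal.

Yes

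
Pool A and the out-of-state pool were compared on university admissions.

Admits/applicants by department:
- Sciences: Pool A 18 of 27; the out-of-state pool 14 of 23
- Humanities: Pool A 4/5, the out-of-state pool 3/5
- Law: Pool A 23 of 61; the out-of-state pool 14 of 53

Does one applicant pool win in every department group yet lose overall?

Sciences: Pool A 18/27 = 66.7%, the out-of-state pool 14/23 = 60.9% → Pool A
Humanities: Pool A 4/5 = 80.0%, the out-of-state pool 3/5 = 60.0% → Pool A
Law: Pool A 23/61 = 37.7%, the out-of-state pool 14/53 = 26.4% → Pool A
Overall: Pool A 45/93 = 48.4%, the out-of-state pool 31/81 = 38.3% → Pool A
Pool A wins overall and in every department group — no reversal.

No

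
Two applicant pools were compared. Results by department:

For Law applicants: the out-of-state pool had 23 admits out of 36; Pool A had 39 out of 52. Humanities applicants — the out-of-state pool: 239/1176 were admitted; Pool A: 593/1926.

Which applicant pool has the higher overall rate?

Law: the out-of-state pool 23/36 = 63.9%, Pool A 39/52 = 75.0% → Pool A
Humanities: the out-of-state pool 239/1176 = 20.3%, Pool A 593/1926 = 30.8% → Pool A
Overall: the out-of-state pool 262/1212 = 21.6%, Pool A 632/1978 = 32.0% → Pool A

Pool A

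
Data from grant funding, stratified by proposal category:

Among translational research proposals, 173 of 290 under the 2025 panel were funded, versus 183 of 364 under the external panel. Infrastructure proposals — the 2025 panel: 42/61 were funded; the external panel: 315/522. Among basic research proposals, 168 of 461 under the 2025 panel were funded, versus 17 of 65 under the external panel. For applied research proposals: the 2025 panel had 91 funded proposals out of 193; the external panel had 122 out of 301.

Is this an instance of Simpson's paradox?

Yes

Translational research: the 2025 panel 173/290 = 59.7%, the external panel 183/364 = 50.3% → the 2025 panel
Infrastructure: the 2025 panel 42/61 = 68.9%, the external panel 315/522 = 60.3% → the 2025 panel
Basic research: the 2025 panel 168/461 = 36.4%, the external panel 17/65 = 26.2% → the 2025 panel
Applied research: the 2025 panel 91/193 = 47.2%, the external panel 122/301 = 40.5% → the 2025 panel
Overall: the 2025 panel 474/1005 = 47.2%, the external panel 637/1252 = 50.9% → the external panel
The 2025 panel wins each proposal group but the external panel wins overall — the comparison reverses. The 2025 panel's proposals skew toward basic research, which has a lower base rate.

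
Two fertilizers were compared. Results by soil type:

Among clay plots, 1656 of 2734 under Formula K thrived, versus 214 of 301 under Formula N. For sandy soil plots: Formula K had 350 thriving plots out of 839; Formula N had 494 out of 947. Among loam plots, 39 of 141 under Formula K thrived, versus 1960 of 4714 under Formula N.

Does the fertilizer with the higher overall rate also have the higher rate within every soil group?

Clay: Formula K 1656/2734 = 60.6%, Formula N 214/301 = 71.1% → Formula N
Sandy soil: Formula K 350/839 = 41.7%, Formula N 494/947 = 52.2% → Formula N
Loam: Formula K 39/141 = 27.7%, Formula N 1960/4714 = 41.6% → Formula N
Overall: Formula K 2045/3714 = 55.1%, Formula N 2668/5962 = 44.8% → Formula K
Formula N wins each soil group but Formula K wins overall — the comparison reverses. Formula N's plots skew toward loam, which has a lower base rate.

No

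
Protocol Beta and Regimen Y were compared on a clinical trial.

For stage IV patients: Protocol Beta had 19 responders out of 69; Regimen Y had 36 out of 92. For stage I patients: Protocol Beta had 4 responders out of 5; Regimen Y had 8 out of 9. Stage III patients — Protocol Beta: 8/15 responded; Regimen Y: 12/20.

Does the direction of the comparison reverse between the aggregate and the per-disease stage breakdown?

No

Stage IV: Protocol Beta 19/69 = 27.5%, Regimen Y 36/92 = 39.1% → Regimen Y
Stage I: Protocol Beta 4/5 = 80.0%, Regimen Y 8/9 = 88.9% → Regimen Y
Stage III: Protocol Beta 8/15 = 53.3%, Regimen Y 12/20 = 60.0% → Regimen Y
Overall: Protocol Beta 31/89 = 34.8%, Regimen Y 56/121 = 46.3% → Regimen Y
Regimen Y wins overall and in every disease group — no reversal.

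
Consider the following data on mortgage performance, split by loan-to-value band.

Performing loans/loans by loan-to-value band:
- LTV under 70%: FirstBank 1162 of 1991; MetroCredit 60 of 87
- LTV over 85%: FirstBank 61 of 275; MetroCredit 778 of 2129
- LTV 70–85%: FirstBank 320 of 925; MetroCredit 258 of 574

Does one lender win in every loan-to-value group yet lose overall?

Yes

LTV under 70%: FirstBank 1162/1991 = 58.4%, MetroCredit 60/87 = 69.0% → MetroCredit
LTV over 85%: FirstBank 61/275 = 22.2%, MetroCredit 778/2129 = 36.5% → MetroCredit
LTV 70–85%: FirstBank 320/925 = 34.6%, MetroCredit 258/574 = 44.9% → MetroCredit
Overall: FirstBank 1543/3191 = 48.4%, MetroCredit 1096/2790 = 39.3% → FirstBank
MetroCredit wins each loan-to-value group but FirstBank wins overall — the comparison reverses. MetroCredit's loans skew toward LTV over 85%, which has a lower base rate.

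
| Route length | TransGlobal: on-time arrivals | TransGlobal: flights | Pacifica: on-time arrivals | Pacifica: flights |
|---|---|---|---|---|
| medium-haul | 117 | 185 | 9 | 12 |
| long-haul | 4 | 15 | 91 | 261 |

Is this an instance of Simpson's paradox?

Medium-haul: TransGlobal 117/185 = 63.2%, Pacifica 9/12 = 75.0% → Pacifica
Long-haul: TransGlobal 4/15 = 26.7%, Pacifica 91/261 = 34.9% → Pacifica
Overall: TransGlobal 121/200 = 60.5%, Pacifica 100/273 = 36.6% → TransGlobal
Pacifica wins each route group but TransGlobal wins overall — the comparison reverses. Pacifica's flights skew toward long-haul, which has a lower base rate.

Yes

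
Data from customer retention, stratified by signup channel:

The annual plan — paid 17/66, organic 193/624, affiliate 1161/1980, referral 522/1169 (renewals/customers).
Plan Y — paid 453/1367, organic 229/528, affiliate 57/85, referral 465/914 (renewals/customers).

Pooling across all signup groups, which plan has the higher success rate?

Paid: the annual plan 17/66 = 25.8%, Plan Y 453/1367 = 33.1% → Plan Y
Organic: the annual plan 193/624 = 30.9%, Plan Y 229/528 = 43.4% → Plan Y
Affiliate: the annual plan 1161/1980 = 58.6%, Plan Y 57/85 = 67.1% → Plan Y
Referral: the annual plan 522/1169 = 44.7%, Plan Y 465/914 = 50.9% → Plan Y
Overall: the annual plan 1893/3839 = 49.3%, Plan Y 1204/2894 = 41.6% → the annual plan
(Plan Y wins every signup group but the annual plan wins overall — Plan Y's customers skew toward the low-rate paid group.)

the annual plan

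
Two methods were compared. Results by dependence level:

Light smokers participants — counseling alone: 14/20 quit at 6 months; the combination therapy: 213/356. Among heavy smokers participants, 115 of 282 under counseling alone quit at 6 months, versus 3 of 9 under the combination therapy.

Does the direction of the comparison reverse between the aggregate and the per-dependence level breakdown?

Light smokers: counseling alone 14/20 = 70.0%, the combination therapy 213/356 = 59.8% → counseling alone
Heavy smokers: counseling alone 115/282 = 40.8%, the combination therapy 3/9 = 33.3% → counseling alone
Overall: counseling alone 129/302 = 42.7%, the combination therapy 216/365 = 59.2% → the combination therapy
Counseling alone wins each dependence group but the combination therapy wins overall — the comparison reverses. Counseling alone's participants skew toward heavy smokers, which has a lower base rate.

Yes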